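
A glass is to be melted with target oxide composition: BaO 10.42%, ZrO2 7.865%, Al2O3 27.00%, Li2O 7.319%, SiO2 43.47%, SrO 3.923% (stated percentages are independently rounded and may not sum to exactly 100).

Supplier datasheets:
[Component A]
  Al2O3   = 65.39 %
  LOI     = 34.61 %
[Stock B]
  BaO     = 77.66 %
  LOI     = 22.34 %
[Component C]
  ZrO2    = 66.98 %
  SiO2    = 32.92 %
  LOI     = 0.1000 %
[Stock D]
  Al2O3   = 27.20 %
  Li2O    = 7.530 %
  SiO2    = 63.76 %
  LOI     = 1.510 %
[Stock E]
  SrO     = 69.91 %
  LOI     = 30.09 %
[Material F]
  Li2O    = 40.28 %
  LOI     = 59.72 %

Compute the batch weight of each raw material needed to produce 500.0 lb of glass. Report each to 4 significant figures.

All internal work maintains full float precision from start to finish; working values are displayed (rounded to 4 significant digits) alongside each step; a single rounding yields every reported figure; all derived quantities (glass mass, the totals, the yield, six oxide percentages, ignition loss) are computed from the weighed amounts per 500.0 lb of glass at full float precision precisely as stated by the problem or the answer.
Per-oxide target masses for 500.0 lb glass:
  BaO: 10.42% × 500.0 = 52.10 lb
  ZrO2: 7.865% × 500.0 = 39.33 lb
  Al2O3: 27.00% × 500.0 = 135.0 lb
  Li2O: 7.319% × 500.0 = 36.60 lb
  SiO2: 43.47% × 500.0 = 217.4 lb
  SrO: 3.923% × 500.0 = 19.61 lb
Balance tally, oxide-wise, with the batch weights as given, for the quoted basis mass (target by target, the sums agree modulo rounding of the values):
  BaO: 67.09·0.7766 = 52.10 lb (target 52.10 lb)
  ZrO2: 58.71·0.6698 = 39.32 lb (target 39.33 lb)
  Al2O3: 77.27·0.6539 + 310.6·0.2720 = 135.0 lb (target 135.0 lb)
  Li2O: 310.6·0.07530 + 32.79·0.4028 = 36.60 lb (target 36.60 lb)
  SiO2: 58.71·0.3292 + 310.6·0.6376 = 217.4 lb (target 217.4 lb)
  SrO: 28.06·0.6991 = 19.62 lb (target 19.61 lb)
Auditing the glass mass value: batch Σ − ignition loss = 500.0 lb (targets for the oxides total 500.0 lb; against the stated basis, 500.0 lb — gaps are rounding artifacts).
Batch total: Σ batch = 574.5 lb; Σ batch·LOI gives LOI loss = 74.51 lb; yield = glass ÷ total batch = 87.03%.

Batch per 500.0 lb glass:
  Component A: 77.27 lb
  Stock B: 67.09 lb
  Component C: 58.71 lb
  Stock D: 310.6 lb
  Stock E: 28.06 lb
  Material F: 32.79 lb
Total batch = 574.5 lb; LOI loss = 74.51 lb; yield = 87.03%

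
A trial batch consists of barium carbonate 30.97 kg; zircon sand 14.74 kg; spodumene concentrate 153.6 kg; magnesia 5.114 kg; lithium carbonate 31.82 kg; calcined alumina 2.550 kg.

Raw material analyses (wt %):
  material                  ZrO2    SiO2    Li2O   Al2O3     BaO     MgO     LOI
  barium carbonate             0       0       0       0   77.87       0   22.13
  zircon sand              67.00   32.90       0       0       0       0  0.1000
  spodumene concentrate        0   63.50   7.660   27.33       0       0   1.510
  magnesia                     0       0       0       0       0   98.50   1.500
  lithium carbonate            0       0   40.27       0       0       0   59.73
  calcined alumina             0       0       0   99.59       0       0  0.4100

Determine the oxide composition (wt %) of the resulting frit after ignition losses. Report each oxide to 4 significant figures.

The whole derivation keeps full precision in every operation — values along the way are printed, rounded to four significant figures, on the page. Every reported value carries a single rounding; all derived quantities are recomputed in full float precision (six oxide percentages, yield, the totals, ignition loss, net glass mass) starting from the weights at 210.5 kg of glass, as given in the problem or answer text.
Oxide-by-oxide delivered mass:
  ZrO2: 14.74·0.6700 = 9.876 kg
  SiO2: 14.74·0.3290 + 153.6·0.6350 = 102.4 kg
  Li2O: 153.6·0.07660 + 31.82·0.4027 = 24.58 kg
  Al2O3: 153.6·0.2733 + 2.550·0.9959 = 44.52 kg
  BaO: 30.97·0.7787 = 24.12 kg
  MgO: 5.114·0.9850 = 5.037 kg
LOI: 30.97·0.2213 + 14.74·0.001000 + 153.6·0.01510 + 5.114·0.01500 + 31.82·0.5973 + 2.550·0.004100 = 28.28 kg
The glass mass, total less LOI, = 238.8 − 28.28 = 210.5 kg (= Σ oxide masses)
each oxide over glass, ×100, is wt %

Glass mass = 210.5 kg (batch 238.8 − LOI 28.28).
Composition: ZrO2 4.691%, SiO2 48.64%, Li2O 11.68%, Al2O3 21.15%, BaO 11.46%, MgO 2.393%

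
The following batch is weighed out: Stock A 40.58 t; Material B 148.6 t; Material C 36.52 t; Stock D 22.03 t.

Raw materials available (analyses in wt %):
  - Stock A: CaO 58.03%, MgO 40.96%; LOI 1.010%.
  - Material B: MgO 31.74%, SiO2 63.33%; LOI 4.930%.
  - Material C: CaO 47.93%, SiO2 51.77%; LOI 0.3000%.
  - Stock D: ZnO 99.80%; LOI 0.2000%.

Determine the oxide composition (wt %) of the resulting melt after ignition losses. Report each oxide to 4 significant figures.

The working math holds full float precision all the way through; mid-chain values appear, with 4-significant-digit rounding, across the worked steps — exactly one rounding is applied to every reported result. The derived quantities, which include yield, ignition loss, the totals, the four compositions, glass mass, are computed at full precision, exactly as shown in the problem or answer text, starting from the weights per 239.8 t of glass.
Per-oxide mass from batch:
  CaO: 40.58·0.5803 + 36.52·0.4793 = 41.05 t
  MgO: 40.58·0.4096 + 148.6·0.3174 = 63.79 t
  SiO2: 148.6·0.6333 + 36.52·0.5177 = 113.0 t
  ZnO: 22.03·0.9980 = 21.99 t
LOI: 40.58·0.01010 + 148.6·0.04930 + 36.52·0.003000 + 22.03·0.002000 = 7.889 t
Resulting glass, batch − LOI: 247.7 − 7.889 = 239.8 t (consistent with Σ oxide mass)
percent by weight: oxide/glass ×100

Glass mass = 239.8 t (batch 247.7 − LOI 7.889).
Composition: CaO 17.12%, MgO 26.60%, SiO2 47.12%, ZnO 9.167%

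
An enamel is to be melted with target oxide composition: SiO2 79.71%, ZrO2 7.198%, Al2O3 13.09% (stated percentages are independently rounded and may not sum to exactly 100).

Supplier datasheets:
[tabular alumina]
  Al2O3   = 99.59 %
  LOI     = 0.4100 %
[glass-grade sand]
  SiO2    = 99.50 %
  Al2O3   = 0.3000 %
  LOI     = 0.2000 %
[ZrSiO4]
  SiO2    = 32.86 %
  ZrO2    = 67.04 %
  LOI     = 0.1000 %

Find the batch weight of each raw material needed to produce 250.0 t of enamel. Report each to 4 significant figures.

Batch per 250.0 t enamel:
  tabular alumina: 32.28 t
  glass-grade sand: 191.4 t
  ZrSiO4: 26.84 t
Total batch = 250.5 t; LOI loss = 0.5420 t; yield = 99.78%

Rounding to four significant digits applies to each intermediate as shown; each numeric step holds exact precision in every operation. Every reported value is rounded only once. The derived quantities (yield, the totals, the three compositions, LOI, net glass mass) are rebuilt from the batch weights per 250.0 t of glass at full float precision as quoted within the question or the answer.
Target masses of each oxide per 250.0 t enamel:
  SiO2: 79.71% × 250.0 = 199.3 t
  ZrO2: 7.198% × 250.0 = 18.00 t
  Al2O3: 13.09% × 250.0 = 32.72 t
Balance tally, oxide-wise, applying the batch weights above, at the basis given (every target is met by its sum exact up to rounding of places):
  SiO2: 191.4·0.9950 + 26.84·0.3286 = 199.3 t (target 199.3 t)
  ZrO2: 26.84·0.6704 = 17.99 t (target 18.00 t)
  Al2O3: 32.28·0.9959 + 191.4·0.003000 = 32.72 t (target 32.72 t)
Glass-mass bookkeeping: net batch after ignition = 250.0 t (targets for the oxides total 250.0 t; against the stated basis, 250.0 t — rounding explains the deltas).
Summing the batch: Σ batch = 250.5 t; LOI loss = Σ batch·LOI = 0.5420 t; yield: glass divided by total = 99.78%.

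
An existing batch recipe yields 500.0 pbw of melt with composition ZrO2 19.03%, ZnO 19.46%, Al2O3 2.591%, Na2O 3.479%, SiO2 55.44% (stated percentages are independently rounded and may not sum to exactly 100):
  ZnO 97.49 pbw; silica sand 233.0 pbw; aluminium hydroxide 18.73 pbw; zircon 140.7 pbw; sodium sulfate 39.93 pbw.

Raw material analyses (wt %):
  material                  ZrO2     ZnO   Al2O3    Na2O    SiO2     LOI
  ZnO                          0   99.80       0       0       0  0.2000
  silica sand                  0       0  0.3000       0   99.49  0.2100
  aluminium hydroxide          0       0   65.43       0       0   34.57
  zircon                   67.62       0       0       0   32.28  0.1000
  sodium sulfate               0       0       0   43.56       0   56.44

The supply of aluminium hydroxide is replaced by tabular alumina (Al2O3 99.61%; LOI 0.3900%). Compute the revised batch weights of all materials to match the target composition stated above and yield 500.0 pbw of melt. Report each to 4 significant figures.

The working math runs at full float precision all the way through; rounding to 4 significant digits governs each mid-chain value as displayed — a single rounding completes every reported figure; all derived quantities (net glass mass, totals, five oxide percentages, LOI, yield) are recomputed from the batch weights at 500.0 pbw of glass at full precision exactly as printed in question or answer.
Per-oxide target masses for 500.0 pbw melt:
  ZrO2: 19.03% × 500.0 = 95.15 pbw
  ZnO: 19.46% × 500.0 = 97.30 pbw
  Al2O3: 2.591% × 500.0 = 12.96 pbw
  Na2O: 3.479% × 500.0 = 17.40 pbw
  SiO2: 55.44% × 500.0 = 277.2 pbw
Mass-balance tally per oxide given the weights on record, on the stated basis (sums match the target masses net of answer rounding effects):
  ZrO2: 140.7·0.6762 = 95.14 pbw (target 95.15 pbw)
  ZnO: 97.49·0.9980 = 97.30 pbw (target 97.30 pbw)
  Al2O3: 233.0·0.003000 + 12.30·0.9961 = 12.95 pbw (target 12.96 pbw)
  Na2O: 39.93·0.4356 = 17.39 pbw (target 17.40 pbw)
  SiO2: 233.0·0.9949 + 140.7·0.3228 = 277.2 pbw (target 277.2 pbw)
Glass-mass sanity pass: net batch after ignition = 500.0 pbw (the Σ of target masses is 500.0 pbw; the stated basis being 500.0 pbw — any gap is answer rounding).
Batch grand total — Σ batch = 523.4 pbw; LOI loss = Σ batch·LOI = 23.41 pbw; yield = glass ÷ total batch = 95.53%.

Revised batch per 500.0 pbw melt:
  ZnO: 97.49 pbw
  silica sand: 233.0 pbw
  tabular alumina: 12.30 pbw
  zircon: 140.7 pbw
  sodium sulfate: 39.93 pbw
Total batch = 523.4 pbw; LOI loss = 23.41 pbw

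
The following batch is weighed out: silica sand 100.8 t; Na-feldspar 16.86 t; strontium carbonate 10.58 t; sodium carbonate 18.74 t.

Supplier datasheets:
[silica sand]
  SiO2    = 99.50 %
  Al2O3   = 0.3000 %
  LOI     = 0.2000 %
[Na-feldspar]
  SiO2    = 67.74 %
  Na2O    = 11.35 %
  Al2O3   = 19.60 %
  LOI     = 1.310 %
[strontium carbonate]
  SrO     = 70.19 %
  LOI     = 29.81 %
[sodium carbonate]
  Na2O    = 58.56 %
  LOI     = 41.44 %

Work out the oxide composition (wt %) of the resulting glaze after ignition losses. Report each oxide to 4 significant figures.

All internal work maintains exact precision through every step; the intermediate values are displayed, rounded to four significant figures, as written; each reported figure takes just one rounding; the derived quantities, which include the yield, the totals, LOI, net glass mass, the four compositions, are recomputed at exact precision, as given in either problem or answer, starting from the weights for 135.6 t of glass.
Delivered oxide masses:
  SiO2: 100.8·0.9950 + 16.86·0.6774 = 111.7 t
  Na2O: 16.86·0.1135 + 18.74·0.5856 = 12.89 t
  SrO: 10.58·0.7019 = 7.426 t
  Al2O3: 100.8·0.003000 + 16.86·0.1960 = 3.607 t
LOI: 100.8·0.002000 + 16.86·0.01310 + 10.58·0.2981 + 18.74·0.4144 = 11.34 t
Net of LOI, the glass mass = 147.0 − 11.34 = 135.6 t (the oxide masses sum to this)
wt %: oxide over glass, times 100

Glass mass = 135.6 t (batch 147.0 − LOI 11.34).
Composition: SiO2 82.36%, Na2O 9.502%, SrO 5.475%, Al2O3 2.659%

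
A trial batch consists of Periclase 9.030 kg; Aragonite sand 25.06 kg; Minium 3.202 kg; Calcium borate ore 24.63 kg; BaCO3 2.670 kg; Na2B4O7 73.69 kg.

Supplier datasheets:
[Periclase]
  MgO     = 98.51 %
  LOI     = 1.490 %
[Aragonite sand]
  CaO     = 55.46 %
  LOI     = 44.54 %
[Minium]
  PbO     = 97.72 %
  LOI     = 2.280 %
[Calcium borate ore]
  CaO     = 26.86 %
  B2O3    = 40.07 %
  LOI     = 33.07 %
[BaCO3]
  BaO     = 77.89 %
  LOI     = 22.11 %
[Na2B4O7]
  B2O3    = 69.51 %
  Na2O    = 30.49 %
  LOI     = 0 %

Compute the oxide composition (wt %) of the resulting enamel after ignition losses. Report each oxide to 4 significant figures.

The whole derivation holds full float precision at every stage; in-progress results are displayed rounded off to 4 significant figures alongside each step — every reported number is rounded a single time. The derived quantities are computed in full float precision (net glass mass, ignition loss, yield, six oxide percentages, totals) from the batch weights on 118.2 kg of glass exactly as shown in the problem or answer text.
Per-oxide mass from batch:
  PbO: 3.202·0.9772 = 3.129 kg
  BaO: 2.670·0.7789 = 2.080 kg
  CaO: 25.06·0.5546 + 24.63·0.2686 = 20.51 kg
  B2O3: 24.63·0.4007 + 73.69·0.6951 = 61.09 kg
  MgO: 9.030·0.9851 = 8.895 kg
  Na2O: 73.69·0.3049 = 22.47 kg
LOI: 9.030·0.01490 + 25.06·0.4454 + 3.202·0.02280 + 24.63·0.3307 + 2.670·0.2211 = 20.10 kg
Glass mass = batch − LOI = 138.3 − 20.10 = 118.2 kg (consistent with Σ oxide mass)
each wt % is 100 × oxide ÷ glass

Glass mass = 118.2 kg (batch 138.3 − LOI 20.10).
Composition: PbO 2.648%, BaO 1.760%, CaO 17.36%, B2O3 51.69%, MgO 7.527%, Na2O 19.01%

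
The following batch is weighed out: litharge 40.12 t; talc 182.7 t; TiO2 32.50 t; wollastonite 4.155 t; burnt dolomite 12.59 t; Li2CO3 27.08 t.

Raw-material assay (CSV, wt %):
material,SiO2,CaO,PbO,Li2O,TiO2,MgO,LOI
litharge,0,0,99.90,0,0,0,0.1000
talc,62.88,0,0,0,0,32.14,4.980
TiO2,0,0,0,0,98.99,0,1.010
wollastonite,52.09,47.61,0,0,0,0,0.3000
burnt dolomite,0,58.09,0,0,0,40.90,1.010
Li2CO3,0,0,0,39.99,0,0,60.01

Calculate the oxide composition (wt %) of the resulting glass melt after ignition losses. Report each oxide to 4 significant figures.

Full float precision is carried through every step. In-progress results are shown with 4-significant-digit rounding across the worked steps. Each reported value undergoes a single rounding. Derived quantities (ignition loss, glass mass, the totals, six oxide percentages, yield) are recomputed in full float precision from the batch weights at 273.3 t of glass exactly as printed in the question or the answer.
Mass of each oxide from the mix:
  SiO2: 182.7·0.6288 + 4.155·0.5209 = 117.0 t
  CaO: 4.155·0.4761 + 12.59·0.5809 = 9.292 t
  PbO: 40.12·0.9990 = 40.08 t
  Li2O: 27.08·0.3999 = 10.83 t
  TiO2: 32.50·0.9899 = 32.17 t
  MgO: 182.7·0.3214 + 12.59·0.4090 = 63.87 t
LOI: 40.12·0.001000 + 182.7·0.04980 + 32.50·0.01010 + 4.155·0.003000 + 12.59·0.01010 + 27.08·0.6001 = 25.86 t
Resulting glass, batch − LOI: 299.1 − 25.86 = 273.3 t (equal to the oxide-mass sum)
oxide / glass × 100 gives the wt %

Glass mass = 273.3 t (batch 299.1 − LOI 25.86).
Composition: SiO2 42.83%, CaO 3.400%, PbO 14.67%, Li2O 3.963%, TiO2 11.77%, MgO 23.37%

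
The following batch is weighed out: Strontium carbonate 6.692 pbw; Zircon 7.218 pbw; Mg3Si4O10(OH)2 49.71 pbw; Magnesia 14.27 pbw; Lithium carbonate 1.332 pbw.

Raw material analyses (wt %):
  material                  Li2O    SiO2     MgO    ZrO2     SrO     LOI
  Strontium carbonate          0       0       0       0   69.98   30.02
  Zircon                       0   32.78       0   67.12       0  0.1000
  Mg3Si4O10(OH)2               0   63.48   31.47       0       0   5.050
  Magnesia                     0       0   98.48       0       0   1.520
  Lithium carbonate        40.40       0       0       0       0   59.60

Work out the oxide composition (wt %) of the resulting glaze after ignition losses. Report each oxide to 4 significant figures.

Glass mass = 73.68 pbw (batch 79.22 − LOI 5.537).
Composition: Li2O 0.7303%, SiO2 46.04%, MgO 40.30%, ZrO2 6.575%, SrO 6.356%

Exact precision is kept at every stage — the intermediate values are shown, rounded to 4 significant figures, in the working. Every reported value takes a single rounding — all derived quantities are computed from the batch weights per 73.68 pbw of glass in full float precision (the yield, LOI, net glass mass, the five compositions, totals), as set out in the problem or the answer.
Per-oxide mass from batch:
  Li2O: 1.332·0.4040 = 0.5381 pbw
  SiO2: 7.218·0.3278 + 49.71·0.6348 = 33.92 pbw
  MgO: 49.71·0.3147 + 14.27·0.9848 = 29.70 pbw
  ZrO2: 7.218·0.6712 = 4.845 pbw
  SrO: 6.692·0.6998 = 4.683 pbw
LOI: 6.692·0.3002 + 7.218·0.001000 + 49.71·0.05050 + 14.27·0.01520 + 1.332·0.5960 = 5.537 pbw
Resulting glass, batch − LOI: 79.22 − 5.537 = 73.68 pbw (matching Σ of the oxides)
oxide / glass × 100 gives the wt %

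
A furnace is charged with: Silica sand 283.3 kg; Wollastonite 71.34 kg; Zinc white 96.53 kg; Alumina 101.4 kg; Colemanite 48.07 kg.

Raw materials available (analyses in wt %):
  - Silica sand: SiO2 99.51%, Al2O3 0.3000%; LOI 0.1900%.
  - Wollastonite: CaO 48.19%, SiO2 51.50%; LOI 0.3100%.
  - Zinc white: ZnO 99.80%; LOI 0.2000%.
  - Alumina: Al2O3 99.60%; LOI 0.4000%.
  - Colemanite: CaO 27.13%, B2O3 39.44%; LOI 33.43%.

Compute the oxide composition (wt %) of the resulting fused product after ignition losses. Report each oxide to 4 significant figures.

In-progress results are displayed with 4-significant-digit rounding on the page; every computation holds full float precision at all times; every reported value undergoes a single rounding. Derived quantities (the yield, glass mass, the five compositions, LOI, totals) are computed in exact precision starting from the weights per 583.2 kg of glass as written in either problem or answer.
Oxide-by-oxide delivered mass:
  ZnO: 96.53·0.9980 = 96.34 kg
  CaO: 71.34·0.4819 + 48.07·0.2713 = 47.42 kg
  B2O3: 48.07·0.3944 = 18.96 kg
  SiO2: 283.3·0.9951 + 71.34·0.5150 = 318.7 kg
  Al2O3: 283.3·0.003000 + 101.4·0.9960 = 101.8 kg
LOI: 283.3·0.001900 + 71.34·0.003100 + 96.53·0.002000 + 101.4·0.004000 + 48.07·0.3343 = 17.43 kg
batch − LOI leaves glass = 600.6 − 17.43 = 583.2 kg (= the summed oxide contributions)
each wt % is 100 × oxide ÷ glass

Glass mass = 583.2 kg (batch 600.6 − LOI 17.43).
Composition: ZnO 16.52%, CaO 8.131%, B2O3 3.251%, SiO2 54.64%, Al2O3 17.46%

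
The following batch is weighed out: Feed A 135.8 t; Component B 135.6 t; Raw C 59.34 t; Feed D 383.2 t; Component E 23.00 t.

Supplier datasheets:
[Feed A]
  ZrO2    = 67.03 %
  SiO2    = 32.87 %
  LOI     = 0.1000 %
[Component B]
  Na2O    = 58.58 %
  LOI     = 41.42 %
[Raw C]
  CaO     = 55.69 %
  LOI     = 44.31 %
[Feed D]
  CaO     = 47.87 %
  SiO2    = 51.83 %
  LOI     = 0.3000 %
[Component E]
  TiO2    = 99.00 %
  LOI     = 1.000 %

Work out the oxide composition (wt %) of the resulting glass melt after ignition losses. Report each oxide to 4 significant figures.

The working math maintains full float precision at each step — intermediates appear, rounded to four significant figures, on the page. Every reported value takes just one rounding. Derived quantities (the yield, glass mass, five oxide percentages, LOI, totals) are rebuilt in full precision starting from the weights for 653.0 t of glass, as set out in the problem or the answer.
Mass of each oxide from the mix:
  TiO2: 23.00·0.9900 = 22.77 t
  ZrO2: 135.8·0.6703 = 91.03 t
  CaO: 59.34·0.5569 + 383.2·0.4787 = 216.5 t
  SiO2: 135.8·0.3287 + 383.2·0.5183 = 243.3 t
  Na2O: 135.6·0.5858 = 79.43 t
LOI: 135.8·0.001000 + 135.6·0.4142 + 59.34·0.4431 + 383.2·0.003000 + 23.00·0.01000 = 83.97 t
The glass mass, total less LOI, = 736.9 − 83.97 = 653.0 t (= the summed oxide contributions)
percent by weight: oxide/glass ×100

Glass mass = 653.0 t (batch 736.9 − LOI 83.97).
Composition: TiO2 3.487%, ZrO2 13.94%, CaO 33.15%, SiO2 37.25%, Na2O 12.17%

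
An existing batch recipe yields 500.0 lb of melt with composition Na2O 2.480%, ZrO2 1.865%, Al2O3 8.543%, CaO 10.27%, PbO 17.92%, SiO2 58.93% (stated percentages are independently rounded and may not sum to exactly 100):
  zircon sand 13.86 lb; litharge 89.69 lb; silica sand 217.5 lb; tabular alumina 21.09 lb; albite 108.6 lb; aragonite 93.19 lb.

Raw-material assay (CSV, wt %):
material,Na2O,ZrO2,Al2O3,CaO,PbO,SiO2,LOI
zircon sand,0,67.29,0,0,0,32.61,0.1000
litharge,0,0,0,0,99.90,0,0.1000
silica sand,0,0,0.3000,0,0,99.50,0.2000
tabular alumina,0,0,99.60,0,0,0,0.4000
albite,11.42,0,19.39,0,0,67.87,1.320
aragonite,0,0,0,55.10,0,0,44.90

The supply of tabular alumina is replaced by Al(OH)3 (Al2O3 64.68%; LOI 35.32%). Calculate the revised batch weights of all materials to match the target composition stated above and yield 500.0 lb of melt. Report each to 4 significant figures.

Values along the way are shown, with 4-significant-digit rounding, within the worked lines — each numeric step runs at full precision at all times; every reported figure is rounded once only — all derived quantities are re-derived in exact precision (ignition loss, six oxide percentages, glass mass, the totals, the yield) using the weight values per 500.0 lb of glass exactly as shown in problem or answer.
Oxide mass targets, per 500.0 lb melt:
  Na2O: 2.480% × 500.0 = 12.40 lb
  ZrO2: 1.865% × 500.0 = 9.325 lb
  Al2O3: 8.543% × 500.0 = 42.72 lb
  CaO: 10.27% × 500.0 = 51.35 lb
  PbO: 17.92% × 500.0 = 89.60 lb
  SiO2: 58.93% × 500.0 = 294.6 lb
Oxide-by-oxide audit on the weights just shown, under the basis named above (target by target, the sums agree net of answer rounding effects):
  Na2O: 108.6·0.1142 = 12.40 lb (target 12.40 lb)
  ZrO2: 13.86·0.6729 = 9.326 lb (target 9.325 lb)
  Al2O3: 217.5·0.003000 + 32.48·0.6468 + 108.6·0.1939 = 42.72 lb (target 42.72 lb)
  CaO: 93.19·0.5510 = 51.35 lb (target 51.35 lb)
  PbO: 89.69·0.9990 = 89.60 lb (target 89.60 lb)
  SiO2: 13.86·0.3261 + 217.5·0.9950 + 108.6·0.6787 = 294.6 lb (target 294.6 lb)
Mass balance on the glass: Σ batch − LOI loss = 500.0 lb (per-oxide target masses sum to 500.0 lb; basis as stated: 500.0 lb — any gap is answer rounding).
Whole-batch sum: Σ batch = 555.3 lb; Σ batch·LOI gives LOI loss = 55.29 lb; yield = glass ÷ total batch = 90.04%.

Revised batch per 500.0 lb melt:
  zircon sand: 13.86 lb
  litharge: 89.69 lb
  silica sand: 217.5 lb
  Al(OH)3: 32.48 lb
  albite: 108.6 lb
  aragonite: 93.19 lb
Total batch = 555.3 lb; LOI loss = 55.29 lb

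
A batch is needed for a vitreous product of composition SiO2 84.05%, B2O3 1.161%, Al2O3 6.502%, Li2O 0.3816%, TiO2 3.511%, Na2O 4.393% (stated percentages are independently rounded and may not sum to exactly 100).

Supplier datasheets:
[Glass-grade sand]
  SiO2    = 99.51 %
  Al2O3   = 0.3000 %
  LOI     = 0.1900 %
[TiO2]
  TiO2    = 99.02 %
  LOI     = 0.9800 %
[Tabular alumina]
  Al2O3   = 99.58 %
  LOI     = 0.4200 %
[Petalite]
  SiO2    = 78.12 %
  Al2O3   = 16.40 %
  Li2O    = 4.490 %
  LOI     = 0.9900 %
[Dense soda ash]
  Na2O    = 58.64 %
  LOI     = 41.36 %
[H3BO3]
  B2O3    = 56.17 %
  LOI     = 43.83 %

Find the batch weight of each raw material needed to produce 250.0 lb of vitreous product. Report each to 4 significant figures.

Intermediates are printed, rounded to 4 significant digits, in the printout; each numeric step keeps full precision from start to finish. A single rounding completes every reported result. All derived quantities, which include the totals, six oxide percentages, net glass mass, yield, LOI, are recomputed at full precision, as written in the problem or the answer, from the weighed amounts on 250.0 lb of glass.
Oxide mass targets, per 250.0 lb vitreous product:
  SiO2: 84.05% × 250.0 = 210.1 lb
  B2O3: 1.161% × 250.0 = 2.902 lb
  Al2O3: 6.502% × 250.0 = 16.26 lb
  Li2O: 0.3816% × 250.0 = 0.9540 lb
  TiO2: 3.511% × 250.0 = 8.778 lb
  Na2O: 4.393% × 250.0 = 10.98 lb
A balance pass over the oxides, working from each reported weight, under the basis named above (every target is met by its sum within answer rounding):
  SiO2: 194.5·0.9951 + 21.25·0.7812 = 210.1 lb (target 210.1 lb)
  B2O3: 5.167·0.5617 = 2.902 lb (target 2.902 lb)
  Al2O3: 194.5·0.003000 + 12.24·0.9958 + 21.25·0.1640 = 16.26 lb (target 16.26 lb)
  Li2O: 21.25·0.04490 = 0.9541 lb (target 0.9540 lb)
  TiO2: 8.864·0.9902 = 8.777 lb (target 8.778 lb)
  Na2O: 18.73·0.5864 = 10.98 lb (target 10.98 lb)
The glass-mass cross-check: whole batch net of LOI = 250.0 lb (targets for the oxides total 250.0 lb; basis as stated: 250.0 lb — gaps are rounding artifacts).
Adding the batch up: Σ batch = 260.8 lb; ignition loss, Σ(batch × LOI) = 10.73 lb; the yield ratio, glass ÷ batch: 95.89%.

Batch per 250.0 lb vitreous product:
  Glass-grade sand: 194.5 lb
  TiO2: 8.864 lb
  Tabular alumina: 12.24 lb
  Petalite: 21.25 lb
  Dense soda ash: 18.73 lb
  H3BO3: 5.167 lb
Total batch = 260.8 lb; LOI loss = 10.73 lb; yield = 95.89%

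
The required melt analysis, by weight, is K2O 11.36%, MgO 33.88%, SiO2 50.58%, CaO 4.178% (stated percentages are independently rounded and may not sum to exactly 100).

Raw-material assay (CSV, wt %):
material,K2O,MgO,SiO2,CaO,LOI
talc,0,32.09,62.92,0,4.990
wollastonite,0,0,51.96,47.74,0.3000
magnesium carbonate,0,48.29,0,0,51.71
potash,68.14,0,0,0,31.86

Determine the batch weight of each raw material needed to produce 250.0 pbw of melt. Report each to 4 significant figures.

Batch per 250.0 pbw melt:
  talc: 182.9 pbw
  wollastonite: 21.88 pbw
  magnesium carbonate: 53.86 pbw
  potash: 41.68 pbw
Total batch = 300.3 pbw; LOI loss = 50.32 pbw; yield = 83.24%

Each numeric step keeps full precision at every stage — rounding to four significant digits governs every mid-chain value as printed — a single rounding finalizes each reported number; derived quantities (net glass mass, four oxide percentages, yield, ignition loss, the totals) are recomputed from the batch weights for 250.0 pbw of glass in full float precision, exactly as shown in problem or answer.
Target oxide masses per 250.0 pbw melt:
  K2O: 11.36% × 250.0 = 28.40 pbw
  MgO: 33.88% × 250.0 = 84.70 pbw
  SiO2: 50.58% × 250.0 = 126.4 pbw
  CaO: 4.178% × 250.0 = 10.44 pbw
A balance pass over the oxides, with the batch weights as given, relative to the basis at hand (each sum matches its target mass given rounding of the digits):
  K2O: 41.68·0.6814 = 28.40 pbw (target 28.40 pbw)
  MgO: 182.9·0.3209 + 53.86·0.4829 = 84.70 pbw (target 84.70 pbw)
  SiO2: 182.9·0.6292 + 21.88·0.5196 = 126.4 pbw (target 126.4 pbw)
  CaO: 21.88·0.4774 = 10.45 pbw (target 10.44 pbw)
Glass-mass bookkeeping: batch total minus LOI = 250.0 pbw (targets for the oxides total 250.0 pbw; versus the stated basis of 250.0 pbw — differing by rounding only).
Batch total: Σ batch = 300.3 pbw; LOI removed, Σ of batch·LOI: 50.32 pbw; yield, glass over the total, = 83.24%.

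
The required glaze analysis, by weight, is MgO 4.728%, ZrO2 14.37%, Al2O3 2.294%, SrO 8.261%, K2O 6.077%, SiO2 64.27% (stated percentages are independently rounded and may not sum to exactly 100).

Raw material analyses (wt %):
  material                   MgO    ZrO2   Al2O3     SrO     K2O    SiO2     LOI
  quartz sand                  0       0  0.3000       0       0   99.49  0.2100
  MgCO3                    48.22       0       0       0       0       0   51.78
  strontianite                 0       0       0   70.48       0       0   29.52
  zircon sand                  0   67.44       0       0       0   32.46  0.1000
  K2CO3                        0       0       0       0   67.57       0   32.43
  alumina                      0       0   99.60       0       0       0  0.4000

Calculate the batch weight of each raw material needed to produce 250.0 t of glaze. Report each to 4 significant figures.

Batch per 250.0 t glaze:
  quartz sand: 144.1 t
  MgCO3: 24.51 t
  strontianite: 29.30 t
  zircon sand: 53.27 t
  K2CO3: 22.48 t
  alumina: 5.324 t
Total batch = 279.0 t; LOI loss = 29.01 t; yield = 89.60%

The intermediate values are displayed (rounded to four significant digits) alongside each step; every computation carries full float precision in every operation; a single rounding produces each reported figure — the derived quantities, which include ignition loss, glass mass, the yield, the totals, six oxide percentages, are computed at exact precision, as given in problem or answer, from the weighed amounts for 250.0 t of glass.
Target oxide masses per 250.0 t glaze:
  MgO: 4.728% × 250.0 = 11.82 t
  ZrO2: 14.37% × 250.0 = 35.92 t
  Al2O3: 2.294% × 250.0 = 5.735 t
  SrO: 8.261% × 250.0 = 20.65 t
  K2O: 6.077% × 250.0 = 15.19 t
  SiO2: 64.27% × 250.0 = 160.7 t
A balance pass over the oxides, working from each reported weight, per the basis as stated (oxide sums agree with the targets inside rounding margins):
  MgO: 24.51·0.4822 = 11.82 t (target 11.82 t)
  ZrO2: 53.27·0.6744 = 35.93 t (target 35.92 t)
  Al2O3: 144.1·0.003000 + 5.324·0.9960 = 5.735 t (target 5.735 t)
  SrO: 29.30·0.7048 = 20.65 t (target 20.65 t)
  K2O: 22.48·0.6757 = 15.19 t (target 15.19 t)
  SiO2: 144.1·0.9949 + 53.27·0.3246 = 160.7 t (target 160.7 t)
Glass-mass sanity pass: whole batch net of LOI = 250.0 t (oxide target masses add up to 250.0 t; stated basis 250.0 t — gaps are rounding artifacts).
Batch total: Σ batch = 279.0 t; the LOI term Σ batch·LOI equals 29.01 t; as yield: glass ÷ batch → 89.60%.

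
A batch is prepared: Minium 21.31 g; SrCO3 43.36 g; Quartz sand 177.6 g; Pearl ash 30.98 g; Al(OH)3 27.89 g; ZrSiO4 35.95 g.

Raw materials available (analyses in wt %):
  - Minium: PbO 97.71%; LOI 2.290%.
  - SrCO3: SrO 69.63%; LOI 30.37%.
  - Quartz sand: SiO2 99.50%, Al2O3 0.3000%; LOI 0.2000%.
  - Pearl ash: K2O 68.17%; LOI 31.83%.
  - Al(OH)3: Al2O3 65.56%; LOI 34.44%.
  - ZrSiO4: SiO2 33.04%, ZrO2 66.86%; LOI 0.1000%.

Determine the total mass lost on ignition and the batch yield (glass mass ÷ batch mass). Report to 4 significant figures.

LOI loss = 33.51 g; glass = 303.6 g; yield = 90.06%

The intermediate values appear rounded to 4 significant digits at each printed step — the whole derivation keeps full float precision in every operation. Exactly one rounding goes into every reported number; derived quantities are rebuilt at exact precision (six oxide percentages, yield, net glass mass, LOI, totals) using the weight values at 303.6 g of glass, as quoted within the problem or answer text.
LOI of each material in turn:
  Minium: 21.31 × 0.02290 = 0.4880 g
  SrCO3: 43.36 × 0.3037 = 13.17 g
  Quartz sand: 177.6 × 0.002000 = 0.3552 g
  Pearl ash: 30.98 × 0.3183 = 9.861 g
  Al(OH)3: 27.89 × 0.3444 = 9.605 g
  ZrSiO4: 35.95 × 0.001000 = 0.03595 g
Total LOI = 33.51 g
Glass = batch − LOI = 337.1 − 33.51 = 303.6 g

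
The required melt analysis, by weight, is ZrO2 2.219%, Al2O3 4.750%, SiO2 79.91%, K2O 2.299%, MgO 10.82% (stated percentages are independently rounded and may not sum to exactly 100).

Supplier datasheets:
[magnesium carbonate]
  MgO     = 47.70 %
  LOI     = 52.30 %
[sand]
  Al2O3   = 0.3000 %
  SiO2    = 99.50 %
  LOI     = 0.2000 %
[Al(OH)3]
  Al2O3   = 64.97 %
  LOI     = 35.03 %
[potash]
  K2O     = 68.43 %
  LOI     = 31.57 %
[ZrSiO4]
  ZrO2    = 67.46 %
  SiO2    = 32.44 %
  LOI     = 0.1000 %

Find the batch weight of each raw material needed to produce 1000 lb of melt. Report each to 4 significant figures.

Values along the way are displayed, rounded to 4 significant digits, in the working. Each numeric step runs at exact precision throughout. A single rounding finalizes every reported value. All derived quantities are rebuilt from the weighed amounts for 1000 lb of glass in full float precision (glass mass, the yield, LOI, the totals, five oxide percentages), exactly as printed in either problem or answer.
Per-oxide target masses for 1000 lb melt:
  ZrO2: 2.219% × 1000 = 22.19 lb
  Al2O3: 4.750% × 1000 = 47.50 lb
  SiO2: 79.91% × 1000 = 799.1 lb
  K2O: 2.299% × 1000 = 22.99 lb
  MgO: 10.82% × 1000 = 108.2 lb
Per-oxide balance check per the reported batch figures, relative to the basis at hand (delivered sums recover each target net of answer rounding effects):
  ZrO2: 32.89·0.6746 = 22.19 lb (target 22.19 lb)
  Al2O3: 792.4·0.003000 + 69.45·0.6497 = 47.50 lb (target 47.50 lb)
  SiO2: 792.4·0.9950 + 32.89·0.3244 = 799.1 lb (target 799.1 lb)
  K2O: 33.60·0.6843 = 22.99 lb (target 22.99 lb)
  MgO: 226.8·0.4770 = 108.2 lb (target 108.2 lb)
Auditing the glass mass value: batch Σ − ignition loss = 1000 lb (the targets, summed, come to 1000 lb; versus the stated basis of 1000 lb — a pure rounding effect).
Batch grand total — Σ batch = 1155 lb; ignition loss, Σ(batch × LOI) = 155.2 lb; glass ÷ batch gives a yield of 86.57%.

Batch per 1000 lb melt:
  magnesium carbonate: 226.8 lb
  sand: 792.4 lb
  Al(OH)3: 69.45 lb
  potash: 33.60 lb
  ZrSiO4: 32.89 lb
Total batch = 1155 lb; LOI loss = 155.2 lb; yield = 86.57%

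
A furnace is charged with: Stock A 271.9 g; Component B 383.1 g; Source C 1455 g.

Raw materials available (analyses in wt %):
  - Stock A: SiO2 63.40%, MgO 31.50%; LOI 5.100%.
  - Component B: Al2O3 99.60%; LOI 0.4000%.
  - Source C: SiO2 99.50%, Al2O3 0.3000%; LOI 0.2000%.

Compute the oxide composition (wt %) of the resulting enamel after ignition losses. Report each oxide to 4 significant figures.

Exact precision is maintained through every step. The intermediate values appear rounded to four significant figures within the worked lines. Exactly one rounding lands on each reported figure; derived quantities are re-derived from the weighed amounts per 2092 g of glass in exact precision (LOI, three oxide percentages, the yield, totals, net glass mass), precisely as stated by the problem or the answer.
What the batch supplies per oxide:
  SiO2: 271.9·0.6340 + 1455·0.9950 = 1620 g
  Al2O3: 383.1·0.9960 + 1455·0.003000 = 385.9 g
  MgO: 271.9·0.3150 = 85.65 g
LOI: 271.9·0.05100 + 383.1·0.004000 + 1455·0.002000 = 18.31 g
Glass = total batch minus LOI = 2110 − 18.31 = 2092 g (= the summed oxide contributions)
wt %: oxide over glass, times 100

Glass mass = 2092 g (batch 2110 − LOI 18.31).
Composition: SiO2 77.45%, Al2O3 18.45%, MgO 4.095%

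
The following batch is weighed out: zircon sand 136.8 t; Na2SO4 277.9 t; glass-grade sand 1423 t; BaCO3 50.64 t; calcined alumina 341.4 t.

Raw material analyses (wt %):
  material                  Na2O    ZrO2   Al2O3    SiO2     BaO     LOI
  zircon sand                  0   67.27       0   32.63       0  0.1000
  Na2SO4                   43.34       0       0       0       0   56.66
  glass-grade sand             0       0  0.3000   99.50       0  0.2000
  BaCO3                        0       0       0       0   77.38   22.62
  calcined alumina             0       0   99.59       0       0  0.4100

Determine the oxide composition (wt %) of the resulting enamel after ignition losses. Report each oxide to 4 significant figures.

Glass mass = 2056 t (batch 2230 − LOI 173.3).
Composition: Na2O 5.857%, ZrO2 4.475%, Al2O3 16.74%, SiO2 71.02%, BaO 1.905%

All arithmetic runs at exact precision end to end — rounding to 4 significant digits governs every mid-chain value as displayed; every reported result undergoes a single rounding — the derived quantities are computed at full float precision (the yield, net glass mass, the totals, five oxide percentages, ignition loss) from the batch weights at 2056 t of glass, as they appear in the problem or the answer.
Oxide-by-oxide delivered mass:
  Na2O: 277.9·0.4334 = 120.4 t
  ZrO2: 136.8·0.6727 = 92.03 t
  Al2O3: 1423·0.003000 + 341.4·0.9959 = 344.3 t
  SiO2: 136.8·0.3263 + 1423·0.9950 = 1461 t
  BaO: 50.64·0.7738 = 39.19 t
LOI: 136.8·0.001000 + 277.9·0.5666 + 1423·0.002000 + 50.64·0.2262 + 341.4·0.004100 = 173.3 t
Glass = total batch minus LOI = 2230 − 173.3 = 2056 t (equal to the oxide-mass sum)
wt %: oxide over glass, times 100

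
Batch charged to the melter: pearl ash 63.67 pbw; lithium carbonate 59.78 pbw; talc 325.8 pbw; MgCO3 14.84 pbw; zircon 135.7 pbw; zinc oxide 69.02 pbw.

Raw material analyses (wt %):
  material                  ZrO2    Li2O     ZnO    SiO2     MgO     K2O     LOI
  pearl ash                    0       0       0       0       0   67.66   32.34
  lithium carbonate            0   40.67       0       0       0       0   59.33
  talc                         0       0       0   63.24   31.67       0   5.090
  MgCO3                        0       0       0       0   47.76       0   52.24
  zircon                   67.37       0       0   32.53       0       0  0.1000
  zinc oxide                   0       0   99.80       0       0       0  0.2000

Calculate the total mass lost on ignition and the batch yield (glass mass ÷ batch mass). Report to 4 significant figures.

The intermediate values are shown with 4-significant-digit rounding when written out; every computation carries exact precision from start to finish. A single rounding produces each reported result. All derived quantities are re-derived at exact precision (the yield, the totals, six oxide percentages, ignition loss, glass mass) from the batch weights per 588.1 pbw of glass, as written in question or answer.
Each material's LOI contribution:
  pearl ash: 63.67 × 0.3234 = 20.59 pbw
  lithium carbonate: 59.78 × 0.5933 = 35.47 pbw
  talc: 325.8 × 0.05090 = 16.58 pbw
  MgCO3: 14.84 × 0.5224 = 7.752 pbw
  zircon: 135.7 × 0.001000 = 0.1357 pbw
  zinc oxide: 69.02 × 0.002000 = 0.1380 pbw
Total LOI = 80.67 pbw
Glass = batch − LOI = 668.8 − 80.67 = 588.1 pbw

LOI loss = 80.67 pbw; glass = 588.1 pbw; yield = 87.94%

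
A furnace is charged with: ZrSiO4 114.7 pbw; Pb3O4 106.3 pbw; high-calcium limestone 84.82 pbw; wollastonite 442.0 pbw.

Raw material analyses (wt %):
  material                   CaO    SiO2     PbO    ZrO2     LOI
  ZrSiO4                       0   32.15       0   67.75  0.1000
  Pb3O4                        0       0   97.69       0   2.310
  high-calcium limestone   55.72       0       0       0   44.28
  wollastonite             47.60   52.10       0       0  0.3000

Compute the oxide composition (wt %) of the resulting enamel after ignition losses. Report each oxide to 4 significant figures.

Glass mass = 706.4 pbw (batch 747.8 − LOI 41.45).
Composition: CaO 36.48%, SiO2 37.82%, PbO 14.70%, ZrO2 11.00%

The whole derivation maintains full float precision in all steps. Working values appear (rounded to four significant figures) as written — exactly one rounding lands on each reported figure — all derived quantities, including net glass mass, LOI, the four compositions, the yield, the totals, are re-derived using the weight values for 706.4 pbw of glass at full precision, exactly as printed in either problem or answer.
Per-oxide mass from batch:
  CaO: 84.82·0.5572 + 442.0·0.4760 = 257.7 pbw
  SiO2: 114.7·0.3215 + 442.0·0.5210 = 267.2 pbw
  PbO: 106.3·0.9769 = 103.8 pbw
  ZrO2: 114.7·0.6775 = 77.71 pbw
LOI: 114.7·0.001000 + 106.3·0.02310 + 84.82·0.4428 + 442.0·0.003000 = 41.45 pbw
Resulting glass, batch − LOI: 747.8 − 41.45 = 706.4 pbw (matching Σ of the oxides)
percent by weight: oxide/glass ×100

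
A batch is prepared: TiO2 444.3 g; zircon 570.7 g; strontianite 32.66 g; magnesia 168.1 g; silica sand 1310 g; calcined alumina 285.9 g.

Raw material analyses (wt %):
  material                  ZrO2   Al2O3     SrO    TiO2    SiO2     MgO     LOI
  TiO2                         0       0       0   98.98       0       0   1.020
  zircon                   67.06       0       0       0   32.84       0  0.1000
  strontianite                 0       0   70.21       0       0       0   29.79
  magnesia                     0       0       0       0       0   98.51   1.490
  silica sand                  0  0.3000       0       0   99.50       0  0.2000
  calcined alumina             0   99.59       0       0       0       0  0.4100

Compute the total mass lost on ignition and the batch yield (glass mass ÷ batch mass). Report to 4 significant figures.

LOI loss = 21.13 g; glass = 2791 g; yield = 99.25%

All internal work holds exact precision from first step to last — intermediates appear (rounded to 4 significant figures) within the worked lines. A single rounding yields every reported value — all derived quantities (the six compositions, totals, glass mass, yield, ignition loss) are rebuilt at exact precision from the batch weights per 2791 g of glass, exactly as printed in the problem or answer text.
Loss on ignition, line by line:
  TiO2: 444.3 × 0.01020 = 4.532 g
  zircon: 570.7 × 0.001000 = 0.5707 g
  strontianite: 32.66 × 0.2979 = 9.729 g
  magnesia: 168.1 × 0.01490 = 2.505 g
  silica sand: 1310 × 0.002000 = 2.620 g
  calcined alumina: 285.9 × 0.004100 = 1.172 g
Total LOI = 21.13 g
Glass = batch − LOI = 2812 − 21.13 = 2791 g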